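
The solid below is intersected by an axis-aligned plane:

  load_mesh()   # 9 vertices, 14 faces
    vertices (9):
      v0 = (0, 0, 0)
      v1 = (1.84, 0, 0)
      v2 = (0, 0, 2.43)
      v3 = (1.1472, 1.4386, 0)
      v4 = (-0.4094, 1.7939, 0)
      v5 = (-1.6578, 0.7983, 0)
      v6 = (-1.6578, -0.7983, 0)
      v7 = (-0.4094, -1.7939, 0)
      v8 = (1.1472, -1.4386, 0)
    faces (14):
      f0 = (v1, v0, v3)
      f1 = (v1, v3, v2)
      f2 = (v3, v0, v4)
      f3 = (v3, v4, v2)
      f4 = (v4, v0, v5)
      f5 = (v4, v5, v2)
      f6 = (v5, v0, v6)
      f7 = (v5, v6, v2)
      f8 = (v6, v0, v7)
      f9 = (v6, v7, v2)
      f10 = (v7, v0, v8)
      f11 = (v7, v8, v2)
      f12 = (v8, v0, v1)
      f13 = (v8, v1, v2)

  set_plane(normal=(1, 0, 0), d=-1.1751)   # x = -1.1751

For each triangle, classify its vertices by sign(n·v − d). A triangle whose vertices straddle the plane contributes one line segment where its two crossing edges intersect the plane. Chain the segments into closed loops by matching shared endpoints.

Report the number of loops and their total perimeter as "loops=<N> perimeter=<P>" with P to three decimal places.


Straddling triangles (6 of 14):
  (v4,v0,v5) [++-] → (-1.1751, 0.56586, 0)–(-1.1751, 1.18325, 0)  len=0.6174
  (v4,v5,v2) [+-+] → (-1.1751, 1.18325, 0)–(-1.1751, 0.56586, 0.707541)  len=0.9390
  (v5,v0,v6) [-+-] → (-1.1751, 0.56586, 0)–(-1.1751, -0.56586, 0)  len=1.1317
  (v5,v6,v2) [--+] → (-1.1751, -0.56586, 0.707541)–(-1.1751, 0.56586, 0.707541)  len=1.1317
  (v6,v0,v7) [-++] → (-1.1751, -0.56586, 0)–(-1.1751, -1.18325, 0)  len=0.6174
  (v6,v7,v2) [-++] → (-1.1751, -1.18325, 0)–(-1.1751, -0.56586, 0.707541)  len=0.9390

Chained into 1 loop(s):
  loop 1: 6 segments, perimeter = 5.3763
Total perimeter = 5.376

loops=1 perimeter=5.376


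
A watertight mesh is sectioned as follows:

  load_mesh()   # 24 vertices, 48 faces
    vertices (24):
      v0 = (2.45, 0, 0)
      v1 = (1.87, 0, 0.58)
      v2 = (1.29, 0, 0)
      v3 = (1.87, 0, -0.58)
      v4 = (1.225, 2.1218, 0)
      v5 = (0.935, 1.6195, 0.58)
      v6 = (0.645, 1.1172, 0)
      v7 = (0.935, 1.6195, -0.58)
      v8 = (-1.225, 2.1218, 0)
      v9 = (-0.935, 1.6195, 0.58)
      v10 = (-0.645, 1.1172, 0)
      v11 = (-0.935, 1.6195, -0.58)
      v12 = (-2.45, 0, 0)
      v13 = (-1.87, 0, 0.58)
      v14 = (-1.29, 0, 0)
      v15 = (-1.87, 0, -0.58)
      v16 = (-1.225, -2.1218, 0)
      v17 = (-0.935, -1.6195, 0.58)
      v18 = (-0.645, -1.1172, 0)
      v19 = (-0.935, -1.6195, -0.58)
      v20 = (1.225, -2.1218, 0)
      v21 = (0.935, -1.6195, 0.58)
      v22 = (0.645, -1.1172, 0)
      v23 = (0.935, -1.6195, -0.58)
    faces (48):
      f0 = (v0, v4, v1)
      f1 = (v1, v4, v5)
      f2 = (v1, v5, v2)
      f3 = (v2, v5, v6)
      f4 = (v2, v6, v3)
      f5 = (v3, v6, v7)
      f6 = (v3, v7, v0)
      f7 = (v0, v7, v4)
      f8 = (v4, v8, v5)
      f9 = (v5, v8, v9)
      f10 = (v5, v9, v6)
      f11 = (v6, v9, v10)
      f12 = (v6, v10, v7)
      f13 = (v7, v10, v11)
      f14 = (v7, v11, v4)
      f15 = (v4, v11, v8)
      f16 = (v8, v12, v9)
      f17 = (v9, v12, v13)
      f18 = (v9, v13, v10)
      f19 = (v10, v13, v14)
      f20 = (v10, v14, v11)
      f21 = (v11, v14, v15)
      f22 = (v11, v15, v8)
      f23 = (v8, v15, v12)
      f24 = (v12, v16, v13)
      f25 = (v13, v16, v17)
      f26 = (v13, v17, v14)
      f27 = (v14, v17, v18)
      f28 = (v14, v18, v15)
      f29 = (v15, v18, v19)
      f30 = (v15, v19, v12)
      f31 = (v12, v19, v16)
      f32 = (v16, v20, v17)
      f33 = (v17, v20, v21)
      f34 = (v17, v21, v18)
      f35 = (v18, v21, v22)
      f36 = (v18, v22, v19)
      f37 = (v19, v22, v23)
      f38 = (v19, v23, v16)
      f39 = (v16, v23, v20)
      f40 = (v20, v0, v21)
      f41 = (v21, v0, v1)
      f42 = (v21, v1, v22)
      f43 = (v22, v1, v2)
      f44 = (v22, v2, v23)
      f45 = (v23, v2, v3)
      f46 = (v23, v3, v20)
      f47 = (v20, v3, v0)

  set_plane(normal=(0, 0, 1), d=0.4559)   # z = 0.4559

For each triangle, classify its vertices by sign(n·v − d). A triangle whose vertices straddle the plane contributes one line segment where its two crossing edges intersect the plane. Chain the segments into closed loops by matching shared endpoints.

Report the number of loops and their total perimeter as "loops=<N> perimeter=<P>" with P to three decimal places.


Straddling triangles (24 of 48):
  (v0,v4,v1) [--+] → (1.73199, 0.453992, 0.4559)–(1.9941, 0, 0.4559)  len=0.5242
  (v1,v4,v5) [+-+] → (1.73199, 0.453992, 0.4559)–(0.99705, 1.72697, 0.4559)  len=1.4699
  (v1,v5,v2) [++-] → (1.01096, 1.27298, 0.4559)–(1.7459, 0, 0.4559)  len=1.4699
  (v2,v5,v6) [-+-] → (1.01096, 1.27298, 0.4559)–(0.87295, 1.51203, 0.4559)  len=0.2760
  (v4,v8,v5) [--+] → (0.472834, 1.72697, 0.4559)–(0.99705, 1.72697, 0.4559)  len=0.5242
  (v5,v8,v9) [+-+] → (0.472834, 1.72697, 0.4559)–(-0.99705, 1.72697, 0.4559)  len=1.4699
  (v5,v9,v6) [++-] → (-0.596934, 1.51203, 0.4559)–(0.87295, 1.51203, 0.4559)  len=1.4699
  (v6,v9,v10) [-+-] → (-0.596934, 1.51203, 0.4559)–(-0.87295, 1.51203, 0.4559)  len=0.2760
  (v8,v12,v9) [--+] → (-1.25916, 1.27298, 0.4559)–(-0.99705, 1.72697, 0.4559)  len=0.5242
  (v9,v12,v13) [+-+] → (-1.25916, 1.27298, 0.4559)–(-1.9941, 0, 0.4559)  len=1.4699
  (v9,v13,v10) [++-] → (-1.60789, 0.239042, 0.4559)–(-0.87295, 1.51203, 0.4559)  len=1.4699
  (v10,v13,v14) [-+-] → (-1.60789, 0.239042, 0.4559)–(-1.7459, 0, 0.4559)  len=0.2760
  (v12,v16,v13) [--+] → (-1.73199, -0.453992, 0.4559)–(-1.9941, 0, 0.4559)  len=0.5242
  (v13,v16,v17) [+-+] → (-1.73199, -0.453992, 0.4559)–(-0.99705, -1.72697, 0.4559)  len=1.4699
  (v13,v17,v14) [++-] → (-1.01096, -1.27298, 0.4559)–(-1.7459, 0, 0.4559)  len=1.4699
  (v14,v17,v18) [-+-] → (-1.01096, -1.27298, 0.4559)–(-0.87295, -1.51203, 0.4559)  len=0.2760
  (v16,v20,v17) [--+] → (-0.472834, -1.72697, 0.4559)–(-0.99705, -1.72697, 0.4559)  len=0.5242
  (v17,v20,v21) [+-+] → (-0.472834, -1.72697, 0.4559)–(0.99705, -1.72697, 0.4559)  len=1.4699
  (v17,v21,v18) [++-] → (0.596934, -1.51203, 0.4559)–(-0.87295, -1.51203, 0.4559)  len=1.4699
  (v18,v21,v22) [-+-] → (0.596934, -1.51203, 0.4559)–(0.87295, -1.51203, 0.4559)  len=0.2760
  (v20,v0,v21) [--+] → (1.25916, -1.27298, 0.4559)–(0.99705, -1.72697, 0.4559)  len=0.5242
  (v21,v0,v1) [+-+] → (1.25916, -1.27298, 0.4559)–(1.9941, 0, 0.4559)  len=1.4699
  (v21,v1,v22) [++-] → (1.60789, -0.239042, 0.4559)–(0.87295, -1.51203, 0.4559)  len=1.4699
  (v22,v1,v2) [-+-] → (1.60789, -0.239042, 0.4559)–(1.7459, 0, 0.4559)  len=0.2760

Chained into 2 loop(s):
  loop 1: 12 segments, perimeter = 11.9647
  loop 2: 12 segments, perimeter = 10.4755
Total perimeter = 22.440

loops=2 perimeter=22.440


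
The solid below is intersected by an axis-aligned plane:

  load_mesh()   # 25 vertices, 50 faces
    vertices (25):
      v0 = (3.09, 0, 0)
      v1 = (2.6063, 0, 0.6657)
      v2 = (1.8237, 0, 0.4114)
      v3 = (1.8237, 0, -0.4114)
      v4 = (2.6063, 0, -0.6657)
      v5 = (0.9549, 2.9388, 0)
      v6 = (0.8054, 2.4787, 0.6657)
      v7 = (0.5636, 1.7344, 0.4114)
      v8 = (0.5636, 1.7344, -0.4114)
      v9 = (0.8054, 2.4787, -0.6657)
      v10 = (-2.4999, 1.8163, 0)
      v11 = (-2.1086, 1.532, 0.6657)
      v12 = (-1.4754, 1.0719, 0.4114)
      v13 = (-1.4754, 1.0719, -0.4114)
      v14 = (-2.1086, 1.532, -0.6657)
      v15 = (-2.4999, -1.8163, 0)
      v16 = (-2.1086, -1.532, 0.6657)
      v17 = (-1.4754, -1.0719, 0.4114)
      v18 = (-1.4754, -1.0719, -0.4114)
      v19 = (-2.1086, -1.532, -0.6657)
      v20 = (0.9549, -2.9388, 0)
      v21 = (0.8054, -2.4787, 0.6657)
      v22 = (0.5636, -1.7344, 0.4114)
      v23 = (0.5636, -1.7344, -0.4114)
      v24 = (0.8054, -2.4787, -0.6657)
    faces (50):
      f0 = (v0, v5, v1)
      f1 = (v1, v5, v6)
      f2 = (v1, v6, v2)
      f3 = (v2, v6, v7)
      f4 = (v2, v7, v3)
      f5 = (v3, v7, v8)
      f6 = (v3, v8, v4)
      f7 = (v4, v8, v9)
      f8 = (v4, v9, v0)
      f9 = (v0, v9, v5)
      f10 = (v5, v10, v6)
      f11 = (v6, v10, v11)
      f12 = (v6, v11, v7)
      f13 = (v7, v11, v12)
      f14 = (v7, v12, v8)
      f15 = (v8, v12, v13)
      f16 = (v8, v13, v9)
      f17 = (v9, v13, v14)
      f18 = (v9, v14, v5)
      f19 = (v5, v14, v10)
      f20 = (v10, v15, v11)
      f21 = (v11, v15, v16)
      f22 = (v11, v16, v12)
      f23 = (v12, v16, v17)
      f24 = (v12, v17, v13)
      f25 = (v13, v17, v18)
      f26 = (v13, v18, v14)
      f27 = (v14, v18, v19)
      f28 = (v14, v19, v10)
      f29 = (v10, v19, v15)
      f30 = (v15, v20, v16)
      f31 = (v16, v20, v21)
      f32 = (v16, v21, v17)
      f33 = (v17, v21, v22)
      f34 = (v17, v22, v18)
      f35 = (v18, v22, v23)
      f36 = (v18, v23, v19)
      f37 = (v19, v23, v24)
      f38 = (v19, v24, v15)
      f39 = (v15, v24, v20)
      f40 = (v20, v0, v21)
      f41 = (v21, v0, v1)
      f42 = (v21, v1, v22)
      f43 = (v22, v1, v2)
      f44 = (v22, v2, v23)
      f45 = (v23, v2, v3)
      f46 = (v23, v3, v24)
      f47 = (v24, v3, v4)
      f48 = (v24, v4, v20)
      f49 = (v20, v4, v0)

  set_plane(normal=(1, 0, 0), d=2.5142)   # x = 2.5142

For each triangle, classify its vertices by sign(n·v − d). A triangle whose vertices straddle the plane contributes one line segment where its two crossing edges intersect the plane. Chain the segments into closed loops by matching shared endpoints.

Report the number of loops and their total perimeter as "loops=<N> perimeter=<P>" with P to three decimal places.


loops=1 perimeter=4.287

Straddling triangles (14 of 50):
  (v0,v5,v1) [+-+] → (2.5142, 0.792544, 0)–(2.5142, 0.163899, 0.628573)  len=0.8890
  (v1,v5,v6) [+--] → (2.5142, 0.163899, 0.628573)–(2.5142, 0.126763, 0.6657)  len=0.0525
  (v1,v6,v2) [+--] → (2.5142, 0.126763, 0.6657)–(2.5142, 0, 0.635773)  len=0.1302
  (v3,v8,v4) [--+] → (2.5142, 0.0781996, -0.654234)–(2.5142, 0, -0.635773)  len=0.0803
  (v4,v8,v9) [+--] → (2.5142, 0.0781996, -0.654234)–(2.5142, 0.126763, -0.6657)  len=0.0499
  (v4,v9,v0) [+-+] → (2.5142, 0.126763, -0.6657)–(2.5142, 0.62472, -0.16778)  len=0.7042
  (v0,v9,v5) [+--] → (2.5142, 0.62472, -0.16778)–(2.5142, 0.792544, 0)  len=0.2373
  (v20,v0,v21) [-+-] → (2.5142, -0.792544, 0)–(2.5142, -0.62472, 0.16778)  len=0.2373
  (v21,v0,v1) [-++] → (2.5142, -0.62472, 0.16778)–(2.5142, -0.126763, 0.6657)  len=0.7042
  (v21,v1,v22) [-+-] → (2.5142, -0.126763, 0.6657)–(2.5142, -0.0781996, 0.654234)  len=0.0499
  (v22,v1,v2) [-+-] → (2.5142, -0.0781996, 0.654234)–(2.5142, 0, 0.635773)  len=0.0803
  (v24,v3,v4) [--+] → (2.5142, 0, -0.635773)–(2.5142, -0.126763, -0.6657)  len=0.1302
  (v24,v4,v20) [-+-] → (2.5142, -0.126763, -0.6657)–(2.5142, -0.163899, -0.628573)  len=0.0525
  (v20,v4,v0) [-++] → (2.5142, -0.163899, -0.628573)–(2.5142, -0.792544, 0)  len=0.8890

Chained into 1 loop(s):
  loop 1: 14 segments, perimeter = 4.2870
Total perimeter = 4.287


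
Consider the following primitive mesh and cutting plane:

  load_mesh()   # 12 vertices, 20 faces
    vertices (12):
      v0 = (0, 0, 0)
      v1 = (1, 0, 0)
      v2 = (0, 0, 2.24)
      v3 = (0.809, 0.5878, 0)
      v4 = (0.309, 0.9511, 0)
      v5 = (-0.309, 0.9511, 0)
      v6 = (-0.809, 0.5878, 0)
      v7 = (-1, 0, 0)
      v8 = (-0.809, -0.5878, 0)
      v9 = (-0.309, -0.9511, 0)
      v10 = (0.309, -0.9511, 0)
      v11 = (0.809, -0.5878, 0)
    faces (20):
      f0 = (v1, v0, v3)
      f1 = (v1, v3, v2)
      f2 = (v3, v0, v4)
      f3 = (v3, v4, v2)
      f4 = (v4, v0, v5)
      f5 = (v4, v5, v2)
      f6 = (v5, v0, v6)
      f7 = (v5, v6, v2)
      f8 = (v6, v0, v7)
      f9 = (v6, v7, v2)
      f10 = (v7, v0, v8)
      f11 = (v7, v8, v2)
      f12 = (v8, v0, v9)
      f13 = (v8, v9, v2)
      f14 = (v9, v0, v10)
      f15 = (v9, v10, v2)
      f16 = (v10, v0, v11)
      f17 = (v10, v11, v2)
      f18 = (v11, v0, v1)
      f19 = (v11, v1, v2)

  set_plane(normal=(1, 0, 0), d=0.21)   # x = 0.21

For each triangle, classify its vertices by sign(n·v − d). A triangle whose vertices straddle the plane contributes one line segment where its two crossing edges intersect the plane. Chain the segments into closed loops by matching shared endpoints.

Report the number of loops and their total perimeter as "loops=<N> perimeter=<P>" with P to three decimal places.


Straddling triangles (12 of 20):
  (v1,v0,v3) [+-+] → (0.21, 0, 0)–(0.21, 0.152581, 0)  len=0.1526
  (v1,v3,v2) [++-] → (0.21, 0.152581, 1.65854)–(0.21, 0, 1.7696)  len=0.1887
  (v3,v0,v4) [+-+] → (0.21, 0.152581, 0)–(0.21, 0.646379, 0)  len=0.4938
  (v3,v4,v2) [++-] → (0.21, 0.646379, 0.71767)–(0.21, 0.152581, 1.65854)  len=1.0626
  (v4,v0,v5) [+--] → (0.21, 0.646379, 0)–(0.21, 0.9511, 0)  len=0.3047
  (v4,v5,v2) [+--] → (0.21, 0.9511, 0)–(0.21, 0.646379, 0.71767)  len=0.7797
  (v9,v0,v10) [--+] → (0.21, -0.646379, 0)–(0.21, -0.9511, 0)  len=0.3047
  (v9,v10,v2) [-+-] → (0.21, -0.9511, 0)–(0.21, -0.646379, 0.71767)  len=0.7797
  (v10,v0,v11) [+-+] → (0.21, -0.646379, 0)–(0.21, -0.152581, 0)  len=0.4938
  (v10,v11,v2) [++-] → (0.21, -0.152581, 1.65854)–(0.21, -0.646379, 0.71767)  len=1.0626
  (v11,v0,v1) [+-+] → (0.21, -0.152581, 0)–(0.21, 0, 0)  len=0.1526
  (v11,v1,v2) [++-] → (0.21, 0, 1.7696)–(0.21, -0.152581, 1.65854)  len=0.1887

Chained into 1 loop(s):
  loop 1: 12 segments, perimeter = 5.9642
Total perimeter = 5.964

loops=1 perimeter=5.964


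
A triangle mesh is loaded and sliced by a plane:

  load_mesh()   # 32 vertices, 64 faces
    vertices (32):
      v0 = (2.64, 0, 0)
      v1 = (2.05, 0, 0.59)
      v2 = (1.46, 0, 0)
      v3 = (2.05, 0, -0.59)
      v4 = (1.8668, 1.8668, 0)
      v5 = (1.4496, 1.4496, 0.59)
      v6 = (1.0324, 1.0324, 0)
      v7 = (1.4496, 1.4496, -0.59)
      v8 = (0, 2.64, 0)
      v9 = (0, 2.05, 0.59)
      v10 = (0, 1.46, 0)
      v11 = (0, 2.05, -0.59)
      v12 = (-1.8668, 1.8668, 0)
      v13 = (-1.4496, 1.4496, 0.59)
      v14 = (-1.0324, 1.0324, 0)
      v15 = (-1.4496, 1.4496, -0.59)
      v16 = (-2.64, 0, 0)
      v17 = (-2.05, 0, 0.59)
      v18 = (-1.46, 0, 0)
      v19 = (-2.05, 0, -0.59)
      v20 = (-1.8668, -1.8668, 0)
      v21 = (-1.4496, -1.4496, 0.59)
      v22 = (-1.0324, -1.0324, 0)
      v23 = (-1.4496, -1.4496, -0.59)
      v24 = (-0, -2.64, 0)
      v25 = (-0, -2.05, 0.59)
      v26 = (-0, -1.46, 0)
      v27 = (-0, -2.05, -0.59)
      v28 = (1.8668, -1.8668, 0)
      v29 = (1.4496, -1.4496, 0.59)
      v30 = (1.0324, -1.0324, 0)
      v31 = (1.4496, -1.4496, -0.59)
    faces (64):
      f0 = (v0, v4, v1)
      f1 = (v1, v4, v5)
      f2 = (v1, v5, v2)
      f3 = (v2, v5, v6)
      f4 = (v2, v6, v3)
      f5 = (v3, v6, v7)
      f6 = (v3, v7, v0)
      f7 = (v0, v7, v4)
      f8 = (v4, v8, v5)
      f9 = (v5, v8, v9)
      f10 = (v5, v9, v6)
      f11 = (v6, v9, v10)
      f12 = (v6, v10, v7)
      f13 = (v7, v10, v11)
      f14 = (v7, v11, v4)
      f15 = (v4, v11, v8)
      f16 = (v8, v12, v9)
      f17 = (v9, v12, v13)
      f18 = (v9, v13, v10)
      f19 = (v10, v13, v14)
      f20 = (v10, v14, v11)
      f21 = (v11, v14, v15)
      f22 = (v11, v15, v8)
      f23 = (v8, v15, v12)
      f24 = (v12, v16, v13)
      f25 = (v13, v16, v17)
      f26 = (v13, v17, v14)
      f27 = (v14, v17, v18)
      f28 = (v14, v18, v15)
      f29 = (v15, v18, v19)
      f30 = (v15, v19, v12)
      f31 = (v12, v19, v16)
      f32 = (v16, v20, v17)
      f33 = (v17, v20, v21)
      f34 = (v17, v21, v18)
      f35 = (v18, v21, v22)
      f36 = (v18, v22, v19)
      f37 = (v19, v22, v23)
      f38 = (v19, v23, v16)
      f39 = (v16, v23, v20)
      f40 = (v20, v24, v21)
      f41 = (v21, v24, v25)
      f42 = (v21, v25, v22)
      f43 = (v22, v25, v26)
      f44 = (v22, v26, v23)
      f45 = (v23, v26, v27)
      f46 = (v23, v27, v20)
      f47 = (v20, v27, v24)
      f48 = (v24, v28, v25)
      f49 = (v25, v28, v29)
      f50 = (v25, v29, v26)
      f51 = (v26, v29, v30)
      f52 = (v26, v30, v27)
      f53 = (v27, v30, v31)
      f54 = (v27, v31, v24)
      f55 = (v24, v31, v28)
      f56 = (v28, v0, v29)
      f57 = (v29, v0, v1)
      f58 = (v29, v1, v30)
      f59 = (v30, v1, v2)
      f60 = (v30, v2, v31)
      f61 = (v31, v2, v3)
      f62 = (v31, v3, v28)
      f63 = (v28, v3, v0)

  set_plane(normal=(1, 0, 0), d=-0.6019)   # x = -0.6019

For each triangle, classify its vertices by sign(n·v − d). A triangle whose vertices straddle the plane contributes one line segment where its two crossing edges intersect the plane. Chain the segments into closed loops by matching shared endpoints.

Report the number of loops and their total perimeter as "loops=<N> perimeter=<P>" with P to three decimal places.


loops=2 perimeter=6.675

Straddling triangles (16 of 64):
  (v8,v12,v9) [+-+] → (-0.6019, 2.3907, 0)–(-0.6019, 1.99093, 0.39977)  len=0.5654
  (v9,v12,v13) [+--] → (-0.6019, 1.99093, 0.39977)–(-0.6019, 1.8007, 0.59)  len=0.2690
  (v9,v13,v10) [+-+] → (-0.6019, 1.8007, 0.59)–(-0.6019, 1.45568, 0.244979)  len=0.4879
  (v10,v13,v14) [+--] → (-0.6019, 1.45568, 0.244979)–(-0.6019, 1.2107, 0)  len=0.3465
  (v10,v14,v11) [+-+] → (-0.6019, 1.2107, 0)–(-0.6019, 1.45673, -0.246024)  len=0.3479
  (v11,v14,v15) [+--] → (-0.6019, 1.45673, -0.246024)–(-0.6019, 1.8007, -0.59)  len=0.4865
  (v11,v15,v8) [+-+] → (-0.6019, 1.8007, -0.59)–(-0.6019, 2.14572, -0.244979)  len=0.4879
  (v8,v15,v12) [+--] → (-0.6019, 2.14572, -0.244979)–(-0.6019, 2.3907, 0)  len=0.3465
  (v20,v24,v21) [-+-] → (-0.6019, -2.3907, 0)–(-0.6019, -2.14572, 0.244979)  len=0.3465
  (v21,v24,v25) [-++] → (-0.6019, -2.14572, 0.244979)–(-0.6019, -1.8007, 0.59)  len=0.4879
  (v21,v25,v22) [-+-] → (-0.6019, -1.8007, 0.59)–(-0.6019, -1.45673, 0.246024)  len=0.4865
  (v22,v25,v26) [-++] → (-0.6019, -1.45673, 0.246024)–(-0.6019, -1.2107, 0)  len=0.3479
  (v22,v26,v23) [-+-] → (-0.6019, -1.2107, 0)–(-0.6019, -1.45568, -0.244979)  len=0.3465
  (v23,v26,v27) [-++] → (-0.6019, -1.45568, -0.244979)–(-0.6019, -1.8007, -0.59)  len=0.4879
  (v23,v27,v20) [-+-] → (-0.6019, -1.8007, -0.59)–(-0.6019, -1.99093, -0.39977)  len=0.2690
  (v20,v27,v24) [-++] → (-0.6019, -1.99093, -0.39977)–(-0.6019, -2.3907, 0)  len=0.5654

Chained into 2 loop(s):
  loop 1: 8 segments, perimeter = 3.3375
  loop 2: 8 segments, perimeter = 3.3375
Total perimeter = 6.675


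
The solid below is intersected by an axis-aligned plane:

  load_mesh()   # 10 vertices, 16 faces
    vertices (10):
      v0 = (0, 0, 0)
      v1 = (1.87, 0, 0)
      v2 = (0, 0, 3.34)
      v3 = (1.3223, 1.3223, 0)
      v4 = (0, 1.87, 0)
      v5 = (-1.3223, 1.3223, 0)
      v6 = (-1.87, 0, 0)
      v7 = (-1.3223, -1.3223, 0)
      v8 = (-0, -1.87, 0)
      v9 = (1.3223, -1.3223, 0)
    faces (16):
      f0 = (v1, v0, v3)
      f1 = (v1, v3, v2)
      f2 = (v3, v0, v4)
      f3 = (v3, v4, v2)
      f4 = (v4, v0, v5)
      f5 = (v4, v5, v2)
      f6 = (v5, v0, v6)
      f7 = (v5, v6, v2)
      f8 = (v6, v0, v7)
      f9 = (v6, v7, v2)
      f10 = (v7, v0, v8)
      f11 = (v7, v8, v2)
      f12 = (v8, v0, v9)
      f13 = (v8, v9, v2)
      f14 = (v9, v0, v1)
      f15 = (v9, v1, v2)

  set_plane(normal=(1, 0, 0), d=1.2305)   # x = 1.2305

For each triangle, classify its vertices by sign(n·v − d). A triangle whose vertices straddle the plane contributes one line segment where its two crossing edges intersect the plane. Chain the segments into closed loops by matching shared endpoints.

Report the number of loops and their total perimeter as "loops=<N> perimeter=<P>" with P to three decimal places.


Straddling triangles (8 of 16):
  (v1,v0,v3) [+-+] → (1.2305, 0, 0)–(1.2305, 1.2305, 0)  len=1.2305
  (v1,v3,v2) [++-] → (1.2305, 1.2305, 0.231878)–(1.2305, 0, 1.14221)  len=1.5306
  (v3,v0,v4) [+--] → (1.2305, 1.2305, 0)–(1.2305, 1.36032, 0)  len=0.1298
  (v3,v4,v2) [+--] → (1.2305, 1.36032, 0)–(1.2305, 1.2305, 0.231878)  len=0.2657
  (v8,v0,v9) [--+] → (1.2305, -1.2305, 0)–(1.2305, -1.36032, 0)  len=0.1298
  (v8,v9,v2) [-+-] → (1.2305, -1.36032, 0)–(1.2305, -1.2305, 0.231878)  len=0.2657
  (v9,v0,v1) [+-+] → (1.2305, -1.2305, 0)–(1.2305, 0, 0)  len=1.2305
  (v9,v1,v2) [++-] → (1.2305, 0, 1.14221)–(1.2305, -1.2305, 0.231878)  len=1.5306

Chained into 1 loop(s):
  loop 1: 8 segments, perimeter = 6.3134
Total perimeter = 6.313

loops=1 perimeter=6.313


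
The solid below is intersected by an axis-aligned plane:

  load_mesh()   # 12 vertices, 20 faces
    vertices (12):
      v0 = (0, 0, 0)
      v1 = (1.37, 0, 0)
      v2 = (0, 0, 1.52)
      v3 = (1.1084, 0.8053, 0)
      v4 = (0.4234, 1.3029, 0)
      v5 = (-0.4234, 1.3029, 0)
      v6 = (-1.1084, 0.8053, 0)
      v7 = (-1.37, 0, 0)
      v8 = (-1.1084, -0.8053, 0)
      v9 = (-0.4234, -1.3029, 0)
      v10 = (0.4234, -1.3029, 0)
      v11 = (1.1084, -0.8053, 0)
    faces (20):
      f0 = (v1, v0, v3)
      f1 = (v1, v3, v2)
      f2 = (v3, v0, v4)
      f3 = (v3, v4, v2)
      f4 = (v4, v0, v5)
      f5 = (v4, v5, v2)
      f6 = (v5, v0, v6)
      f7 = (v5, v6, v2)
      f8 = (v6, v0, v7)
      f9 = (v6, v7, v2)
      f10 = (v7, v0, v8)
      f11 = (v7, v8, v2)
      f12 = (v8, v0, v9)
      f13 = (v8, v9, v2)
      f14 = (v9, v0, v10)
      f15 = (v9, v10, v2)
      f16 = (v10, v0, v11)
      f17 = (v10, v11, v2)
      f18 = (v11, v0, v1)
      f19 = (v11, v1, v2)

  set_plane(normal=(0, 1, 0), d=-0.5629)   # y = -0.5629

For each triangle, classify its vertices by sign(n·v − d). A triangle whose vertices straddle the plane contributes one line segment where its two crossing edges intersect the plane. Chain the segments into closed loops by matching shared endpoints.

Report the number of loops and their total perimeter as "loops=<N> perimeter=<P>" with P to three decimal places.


loops=1 perimeter=5.407

Straddling triangles (10 of 20):
  (v7,v0,v8) [++-] → (-0.774765, -0.5629, 0)–(-1.18714, -0.5629, 0)  len=0.4124
  (v7,v8,v2) [+-+] → (-1.18714, -0.5629, 0)–(-0.774765, -0.5629, 0.457529)  len=0.6159
  (v8,v0,v9) [-+-] → (-0.774765, -0.5629, 0)–(-0.182924, -0.5629, 0)  len=0.5918
  (v8,v9,v2) [--+] → (-0.182924, -0.5629, 0.863305)–(-0.774765, -0.5629, 0.457529)  len=0.7176
  (v9,v0,v10) [-+-] → (-0.182924, -0.5629, 0)–(0.182924, -0.5629, 0)  len=0.3658
  (v9,v10,v2) [--+] → (0.182924, -0.5629, 0.863305)–(-0.182924, -0.5629, 0.863305)  len=0.3658
  (v10,v0,v11) [-+-] → (0.182924, -0.5629, 0)–(0.774765, -0.5629, 0)  len=0.5918
  (v10,v11,v2) [--+] → (0.774765, -0.5629, 0.457529)–(0.182924, -0.5629, 0.863305)  len=0.7176
  (v11,v0,v1) [-++] → (0.774765, -0.5629, 0)–(1.18714, -0.5629, 0)  len=0.4124
  (v11,v1,v2) [-++] → (1.18714, -0.5629, 0)–(0.774765, -0.5629, 0.457529)  len=0.6159

Chained into 1 loop(s):
  loop 1: 10 segments, perimeter = 5.4072
Total perimeter = 5.407


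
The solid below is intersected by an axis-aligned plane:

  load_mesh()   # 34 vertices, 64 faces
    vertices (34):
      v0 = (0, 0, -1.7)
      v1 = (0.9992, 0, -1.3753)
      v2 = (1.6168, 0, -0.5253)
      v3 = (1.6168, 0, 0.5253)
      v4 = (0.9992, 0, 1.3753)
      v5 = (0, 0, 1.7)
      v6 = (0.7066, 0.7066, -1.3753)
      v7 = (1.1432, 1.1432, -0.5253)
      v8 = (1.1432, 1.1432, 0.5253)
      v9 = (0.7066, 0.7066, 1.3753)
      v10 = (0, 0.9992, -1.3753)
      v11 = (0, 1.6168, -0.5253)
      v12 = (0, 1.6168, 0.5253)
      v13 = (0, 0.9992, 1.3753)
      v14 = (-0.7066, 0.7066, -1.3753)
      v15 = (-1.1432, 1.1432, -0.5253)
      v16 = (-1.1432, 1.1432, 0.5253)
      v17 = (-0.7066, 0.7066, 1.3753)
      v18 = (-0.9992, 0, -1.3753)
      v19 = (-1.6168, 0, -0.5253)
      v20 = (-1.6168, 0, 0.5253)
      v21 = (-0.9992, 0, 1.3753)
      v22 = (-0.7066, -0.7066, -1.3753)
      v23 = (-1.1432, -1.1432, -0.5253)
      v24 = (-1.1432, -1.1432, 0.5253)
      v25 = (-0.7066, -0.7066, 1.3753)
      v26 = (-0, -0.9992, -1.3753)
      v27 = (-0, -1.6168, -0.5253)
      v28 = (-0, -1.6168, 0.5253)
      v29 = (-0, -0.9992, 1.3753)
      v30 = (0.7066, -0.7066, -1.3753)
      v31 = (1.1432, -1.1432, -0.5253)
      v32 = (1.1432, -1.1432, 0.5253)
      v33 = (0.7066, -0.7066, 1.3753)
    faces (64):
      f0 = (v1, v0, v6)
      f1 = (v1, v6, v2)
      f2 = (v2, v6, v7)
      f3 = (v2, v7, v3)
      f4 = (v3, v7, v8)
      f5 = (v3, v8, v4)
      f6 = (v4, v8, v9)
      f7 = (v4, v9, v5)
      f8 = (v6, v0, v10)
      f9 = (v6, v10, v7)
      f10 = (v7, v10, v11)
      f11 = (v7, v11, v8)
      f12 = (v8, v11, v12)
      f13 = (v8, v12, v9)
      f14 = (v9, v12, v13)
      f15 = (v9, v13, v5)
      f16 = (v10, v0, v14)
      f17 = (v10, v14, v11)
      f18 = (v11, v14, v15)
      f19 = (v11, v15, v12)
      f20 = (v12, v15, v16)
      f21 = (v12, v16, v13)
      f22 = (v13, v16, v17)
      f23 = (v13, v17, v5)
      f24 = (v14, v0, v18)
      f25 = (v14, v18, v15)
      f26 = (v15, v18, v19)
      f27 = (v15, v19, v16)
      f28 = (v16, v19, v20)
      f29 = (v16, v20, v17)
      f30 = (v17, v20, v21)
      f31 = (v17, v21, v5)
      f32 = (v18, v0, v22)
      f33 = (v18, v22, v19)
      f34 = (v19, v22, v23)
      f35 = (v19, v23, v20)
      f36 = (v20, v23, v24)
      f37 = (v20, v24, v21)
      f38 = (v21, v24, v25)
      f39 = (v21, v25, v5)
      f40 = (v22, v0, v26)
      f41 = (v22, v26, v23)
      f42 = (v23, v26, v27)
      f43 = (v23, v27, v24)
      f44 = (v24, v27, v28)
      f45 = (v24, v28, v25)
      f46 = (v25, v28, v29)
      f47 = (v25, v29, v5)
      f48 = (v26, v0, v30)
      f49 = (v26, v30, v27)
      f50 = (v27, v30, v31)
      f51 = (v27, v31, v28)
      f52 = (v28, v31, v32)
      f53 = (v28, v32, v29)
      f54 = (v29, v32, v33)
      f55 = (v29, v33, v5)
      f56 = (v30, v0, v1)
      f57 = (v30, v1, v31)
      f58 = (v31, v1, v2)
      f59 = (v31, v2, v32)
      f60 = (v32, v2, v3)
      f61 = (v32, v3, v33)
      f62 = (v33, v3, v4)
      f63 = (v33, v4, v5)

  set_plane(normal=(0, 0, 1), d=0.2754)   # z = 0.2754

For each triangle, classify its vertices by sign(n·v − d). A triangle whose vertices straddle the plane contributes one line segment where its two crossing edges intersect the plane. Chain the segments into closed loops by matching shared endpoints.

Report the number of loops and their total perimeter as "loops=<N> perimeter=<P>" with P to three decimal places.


Straddling triangles (16 of 64):
  (v2,v7,v3) [--+] → (1.50415, 0.271926, 0.2754)–(1.6168, 0, 0.2754)  len=0.2943
  (v3,v7,v8) [+-+] → (1.50415, 0.271926, 0.2754)–(1.1432, 1.1432, 0.2754)  len=0.9431
  (v7,v11,v8) [--+] → (0.871274, 1.25585, 0.2754)–(1.1432, 1.1432, 0.2754)  len=0.2943
  (v8,v11,v12) [+-+] → (0.871274, 1.25585, 0.2754)–(0, 1.6168, 0.2754)  len=0.9431
  (v11,v15,v12) [--+] → (-0.271926, 1.50415, 0.2754)–(0, 1.6168, 0.2754)  len=0.2943
  (v12,v15,v16) [+-+] → (-0.271926, 1.50415, 0.2754)–(-1.1432, 1.1432, 0.2754)  len=0.9431
  (v15,v19,v16) [--+] → (-1.25585, 0.871274, 0.2754)–(-1.1432, 1.1432, 0.2754)  len=0.2943
  (v16,v19,v20) [+-+] → (-1.25585, 0.871274, 0.2754)–(-1.6168, 0, 0.2754)  len=0.9431
  (v19,v23,v20) [--+] → (-1.50415, -0.271926, 0.2754)–(-1.6168, 0, 0.2754)  len=0.2943
  (v20,v23,v24) [+-+] → (-1.50415, -0.271926, 0.2754)–(-1.1432, -1.1432, 0.2754)  len=0.9431
  (v23,v27,v24) [--+] → (-0.871274, -1.25585, 0.2754)–(-1.1432, -1.1432, 0.2754)  len=0.2943
  (v24,v27,v28) [+-+] → (-0.871274, -1.25585, 0.2754)–(0, -1.6168, 0.2754)  len=0.9431
  (v27,v31,v28) [--+] → (0.271926, -1.50415, 0.2754)–(0, -1.6168, 0.2754)  len=0.2943
  (v28,v31,v32) [+-+] → (0.271926, -1.50415, 0.2754)–(1.1432, -1.1432, 0.2754)  len=0.9431
  (v31,v2,v32) [--+] → (1.25585, -0.871274, 0.2754)–(1.1432, -1.1432, 0.2754)  len=0.2943
  (v32,v2,v3) [+-+] → (1.25585, -0.871274, 0.2754)–(1.6168, 0, 0.2754)  len=0.9431

Chained into 1 loop(s):
  loop 1: 16 segments, perimeter = 9.8993
Total perimeter = 9.899

loops=1 perimeter=9.899


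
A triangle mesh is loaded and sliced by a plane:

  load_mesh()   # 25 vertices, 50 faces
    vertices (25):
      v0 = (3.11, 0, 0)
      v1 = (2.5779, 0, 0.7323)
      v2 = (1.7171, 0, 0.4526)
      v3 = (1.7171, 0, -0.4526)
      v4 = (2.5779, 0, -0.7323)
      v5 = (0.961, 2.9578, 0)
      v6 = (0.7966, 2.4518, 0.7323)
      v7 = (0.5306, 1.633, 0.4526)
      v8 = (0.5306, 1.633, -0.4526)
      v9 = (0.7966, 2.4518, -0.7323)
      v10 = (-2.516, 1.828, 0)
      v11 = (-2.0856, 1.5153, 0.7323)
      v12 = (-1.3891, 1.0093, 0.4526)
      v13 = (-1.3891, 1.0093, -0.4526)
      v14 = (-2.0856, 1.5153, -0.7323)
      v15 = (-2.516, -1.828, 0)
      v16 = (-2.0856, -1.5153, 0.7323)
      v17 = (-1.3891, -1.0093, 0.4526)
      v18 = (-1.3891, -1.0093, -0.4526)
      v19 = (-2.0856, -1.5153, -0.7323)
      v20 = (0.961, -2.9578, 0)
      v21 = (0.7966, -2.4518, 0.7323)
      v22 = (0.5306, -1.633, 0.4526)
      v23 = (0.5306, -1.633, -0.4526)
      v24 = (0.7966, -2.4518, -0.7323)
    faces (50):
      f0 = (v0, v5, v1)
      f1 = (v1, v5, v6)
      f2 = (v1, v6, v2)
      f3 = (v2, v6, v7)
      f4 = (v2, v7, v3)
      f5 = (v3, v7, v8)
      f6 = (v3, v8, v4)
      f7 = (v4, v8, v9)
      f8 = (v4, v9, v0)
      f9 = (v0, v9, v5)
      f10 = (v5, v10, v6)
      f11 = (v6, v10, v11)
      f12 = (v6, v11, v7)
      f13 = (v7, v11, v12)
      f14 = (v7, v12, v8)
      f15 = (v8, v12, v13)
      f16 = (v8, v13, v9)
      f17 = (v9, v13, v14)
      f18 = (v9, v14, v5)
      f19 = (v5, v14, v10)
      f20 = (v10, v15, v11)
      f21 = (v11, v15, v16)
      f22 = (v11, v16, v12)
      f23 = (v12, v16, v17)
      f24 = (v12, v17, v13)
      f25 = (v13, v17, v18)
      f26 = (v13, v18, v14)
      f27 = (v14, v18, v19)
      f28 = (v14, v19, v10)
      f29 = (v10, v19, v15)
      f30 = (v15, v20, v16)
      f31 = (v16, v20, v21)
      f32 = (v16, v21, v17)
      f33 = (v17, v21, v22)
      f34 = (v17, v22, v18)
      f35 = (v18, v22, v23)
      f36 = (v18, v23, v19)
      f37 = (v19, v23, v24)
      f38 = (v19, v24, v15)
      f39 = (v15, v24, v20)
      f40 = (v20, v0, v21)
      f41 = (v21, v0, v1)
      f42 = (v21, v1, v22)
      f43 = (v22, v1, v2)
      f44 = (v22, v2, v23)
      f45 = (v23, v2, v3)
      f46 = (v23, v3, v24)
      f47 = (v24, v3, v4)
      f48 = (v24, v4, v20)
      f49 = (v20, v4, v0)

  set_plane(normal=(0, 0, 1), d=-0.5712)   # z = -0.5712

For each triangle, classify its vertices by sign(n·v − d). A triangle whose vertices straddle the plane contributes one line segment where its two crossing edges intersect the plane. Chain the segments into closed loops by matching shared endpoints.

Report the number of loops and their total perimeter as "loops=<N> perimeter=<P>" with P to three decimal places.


loops=2 perimeter=28.079

Straddling triangles (20 of 50):
  (v3,v8,v4) [++-] → (1.39871, 0.940566, -0.5712)–(2.0821, 0, -0.5712)  len=1.1626
  (v4,v8,v9) [-+-] → (1.39871, 0.940566, -0.5712)–(0.643391, 1.98019, -0.5712)  len=1.2850
  (v4,v9,v0) [--+] → (1.30553, 1.91242, -0.5712)–(2.69496, 0, -0.5712)  len=2.3639
  (v0,v9,v5) [+-+] → (1.30553, 1.91242, -0.5712)–(0.832767, 2.56312, -0.5712)  len=0.8043
  (v8,v13,v9) [++-] → (-0.462307, 1.62096, -0.5712)–(0.643391, 1.98019, -0.5712)  len=1.1626
  (v9,v13,v14) [-+-] → (-0.462307, 1.62096, -0.5712)–(-1.68443, 1.22386, -0.5712)  len=1.2850
  (v9,v14,v5) [--+] → (-1.41537, 1.83264, -0.5712)–(0.832767, 2.56312, -0.5712)  len=2.3638
  (v5,v14,v10) [+-+] → (-1.41537, 1.83264, -0.5712)–(-2.18028, 1.58409, -0.5712)  len=0.8043
  (v13,v18,v14) [++-] → (-1.68443, 0.0611954, -0.5712)–(-1.68443, 1.22386, -0.5712)  len=1.1627
  (v14,v18,v19) [-+-] → (-1.68443, 0.0611954, -0.5712)–(-1.68443, -1.22386, -0.5712)  len=1.2851
  (v14,v19,v10) [--+] → (-2.18028, -0.779801, -0.5712)–(-2.18028, 1.58409, -0.5712)  len=2.3639
  (v10,v19,v15) [+-+] → (-2.18028, -0.779801, -0.5712)–(-2.18028, -1.58409, -0.5712)  len=0.8043
  (v18,v23,v19) [++-] → (-0.578736, -1.58309, -0.5712)–(-1.68443, -1.22386, -0.5712)  len=1.1626
  (v19,v23,v24) [-+-] → (-0.578736, -1.58309, -0.5712)–(0.643391, -1.98019, -0.5712)  len=1.2850
  (v19,v24,v15) [--+] → (0.0678551, -2.31457, -0.5712)–(-2.18028, -1.58409, -0.5712)  len=2.3638
  (v15,v24,v20) [+-+] → (0.0678551, -2.31457, -0.5712)–(0.832767, -2.56312, -0.5712)  len=0.8043
  (v23,v3,v24) [++-] → (1.32678, -1.03963, -0.5712)–(0.643391, -1.98019, -0.5712)  len=1.1626
  (v24,v3,v4) [-+-] → (1.32678, -1.03963, -0.5712)–(2.0821, 0, -0.5712)  len=1.2850
  (v24,v4,v20) [--+] → (2.2222, -0.650692, -0.5712)–(0.832767, -2.56312, -0.5712)  len=2.3639
  (v20,v4,v0) [+-+] → (2.2222, -0.650692, -0.5712)–(2.69496, 0, -0.5712)  len=0.8043

Chained into 2 loop(s):
  loop 1: 10 segments, perimeter = 12.2383
  loop 2: 10 segments, perimeter = 15.8408
Total perimeter = 28.079


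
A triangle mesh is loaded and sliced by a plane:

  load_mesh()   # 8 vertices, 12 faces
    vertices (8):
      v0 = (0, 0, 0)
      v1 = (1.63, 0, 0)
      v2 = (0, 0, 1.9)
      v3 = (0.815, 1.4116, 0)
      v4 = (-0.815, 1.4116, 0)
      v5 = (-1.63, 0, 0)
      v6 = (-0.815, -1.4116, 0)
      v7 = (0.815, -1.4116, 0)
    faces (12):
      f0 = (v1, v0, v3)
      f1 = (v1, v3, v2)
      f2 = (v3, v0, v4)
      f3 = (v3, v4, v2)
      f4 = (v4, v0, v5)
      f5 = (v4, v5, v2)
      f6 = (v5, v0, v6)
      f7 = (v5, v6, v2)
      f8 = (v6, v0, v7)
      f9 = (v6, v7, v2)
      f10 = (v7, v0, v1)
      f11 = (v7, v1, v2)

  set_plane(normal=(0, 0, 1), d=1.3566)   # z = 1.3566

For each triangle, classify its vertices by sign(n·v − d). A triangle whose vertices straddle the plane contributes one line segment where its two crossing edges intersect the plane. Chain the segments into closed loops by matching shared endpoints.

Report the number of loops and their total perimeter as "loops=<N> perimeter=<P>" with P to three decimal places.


Straddling triangles (6 of 12):
  (v1,v3,v2) [--+] → (0.23309, 0.403718, 1.3566)–(0.46618, 0, 1.3566)  len=0.4662
  (v3,v4,v2) [--+] → (-0.23309, 0.403718, 1.3566)–(0.23309, 0.403718, 1.3566)  len=0.4662
  (v4,v5,v2) [--+] → (-0.46618, 0, 1.3566)–(-0.23309, 0.403718, 1.3566)  len=0.4662
  (v5,v6,v2) [--+] → (-0.23309, -0.403718, 1.3566)–(-0.46618, 0, 1.3566)  len=0.4662
  (v6,v7,v2) [--+] → (0.23309, -0.403718, 1.3566)–(-0.23309, -0.403718, 1.3566)  len=0.4662
  (v7,v1,v2) [--+] → (0.46618, 0, 1.3566)–(0.23309, -0.403718, 1.3566)  len=0.4662

Chained into 1 loop(s):
  loop 1: 6 segments, perimeter = 2.7971
Total perimeter = 2.797

loops=1 perimeter=2.797


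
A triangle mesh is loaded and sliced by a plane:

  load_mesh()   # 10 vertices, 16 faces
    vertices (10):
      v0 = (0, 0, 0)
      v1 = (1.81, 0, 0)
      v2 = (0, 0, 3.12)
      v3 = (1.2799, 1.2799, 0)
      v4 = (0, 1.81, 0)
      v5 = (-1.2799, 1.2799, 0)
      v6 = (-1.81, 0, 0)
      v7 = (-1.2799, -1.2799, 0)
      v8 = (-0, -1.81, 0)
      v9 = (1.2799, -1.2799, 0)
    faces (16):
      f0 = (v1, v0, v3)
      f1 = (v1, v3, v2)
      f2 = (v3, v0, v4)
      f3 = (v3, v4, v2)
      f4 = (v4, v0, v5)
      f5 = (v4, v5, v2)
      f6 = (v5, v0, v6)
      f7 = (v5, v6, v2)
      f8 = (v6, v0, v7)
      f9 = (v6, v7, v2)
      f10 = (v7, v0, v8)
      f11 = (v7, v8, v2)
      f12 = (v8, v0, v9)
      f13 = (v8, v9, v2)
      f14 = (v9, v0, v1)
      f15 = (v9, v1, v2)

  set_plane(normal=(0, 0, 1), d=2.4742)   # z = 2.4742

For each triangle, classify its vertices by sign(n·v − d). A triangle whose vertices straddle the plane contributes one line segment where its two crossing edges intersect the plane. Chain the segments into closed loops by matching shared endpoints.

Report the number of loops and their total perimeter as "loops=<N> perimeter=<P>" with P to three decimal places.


Straddling triangles (8 of 16):
  (v1,v3,v2) [--+] → (0.264923, 0.264923, 2.4742)–(0.374647, 0, 2.4742)  len=0.2867
  (v3,v4,v2) [--+] → (0, 0.374647, 2.4742)–(0.264923, 0.264923, 2.4742)  len=0.2867
  (v4,v5,v2) [--+] → (-0.264923, 0.264923, 2.4742)–(0, 0.374647, 2.4742)  len=0.2867
  (v5,v6,v2) [--+] → (-0.374647, 0, 2.4742)–(-0.264923, 0.264923, 2.4742)  len=0.2867
  (v6,v7,v2) [--+] → (-0.264923, -0.264923, 2.4742)–(-0.374647, 0, 2.4742)  len=0.2867
  (v7,v8,v2) [--+] → (0, -0.374647, 2.4742)–(-0.264923, -0.264923, 2.4742)  len=0.2867
  (v8,v9,v2) [--+] → (0.264923, -0.264923, 2.4742)–(0, -0.374647, 2.4742)  len=0.2867
  (v9,v1,v2) [--+] → (0.374647, 0, 2.4742)–(0.264923, -0.264923, 2.4742)  len=0.2867

Chained into 1 loop(s):
  loop 1: 8 segments, perimeter = 2.2940
Total perimeter = 2.294

loops=1 perimeter=2.294


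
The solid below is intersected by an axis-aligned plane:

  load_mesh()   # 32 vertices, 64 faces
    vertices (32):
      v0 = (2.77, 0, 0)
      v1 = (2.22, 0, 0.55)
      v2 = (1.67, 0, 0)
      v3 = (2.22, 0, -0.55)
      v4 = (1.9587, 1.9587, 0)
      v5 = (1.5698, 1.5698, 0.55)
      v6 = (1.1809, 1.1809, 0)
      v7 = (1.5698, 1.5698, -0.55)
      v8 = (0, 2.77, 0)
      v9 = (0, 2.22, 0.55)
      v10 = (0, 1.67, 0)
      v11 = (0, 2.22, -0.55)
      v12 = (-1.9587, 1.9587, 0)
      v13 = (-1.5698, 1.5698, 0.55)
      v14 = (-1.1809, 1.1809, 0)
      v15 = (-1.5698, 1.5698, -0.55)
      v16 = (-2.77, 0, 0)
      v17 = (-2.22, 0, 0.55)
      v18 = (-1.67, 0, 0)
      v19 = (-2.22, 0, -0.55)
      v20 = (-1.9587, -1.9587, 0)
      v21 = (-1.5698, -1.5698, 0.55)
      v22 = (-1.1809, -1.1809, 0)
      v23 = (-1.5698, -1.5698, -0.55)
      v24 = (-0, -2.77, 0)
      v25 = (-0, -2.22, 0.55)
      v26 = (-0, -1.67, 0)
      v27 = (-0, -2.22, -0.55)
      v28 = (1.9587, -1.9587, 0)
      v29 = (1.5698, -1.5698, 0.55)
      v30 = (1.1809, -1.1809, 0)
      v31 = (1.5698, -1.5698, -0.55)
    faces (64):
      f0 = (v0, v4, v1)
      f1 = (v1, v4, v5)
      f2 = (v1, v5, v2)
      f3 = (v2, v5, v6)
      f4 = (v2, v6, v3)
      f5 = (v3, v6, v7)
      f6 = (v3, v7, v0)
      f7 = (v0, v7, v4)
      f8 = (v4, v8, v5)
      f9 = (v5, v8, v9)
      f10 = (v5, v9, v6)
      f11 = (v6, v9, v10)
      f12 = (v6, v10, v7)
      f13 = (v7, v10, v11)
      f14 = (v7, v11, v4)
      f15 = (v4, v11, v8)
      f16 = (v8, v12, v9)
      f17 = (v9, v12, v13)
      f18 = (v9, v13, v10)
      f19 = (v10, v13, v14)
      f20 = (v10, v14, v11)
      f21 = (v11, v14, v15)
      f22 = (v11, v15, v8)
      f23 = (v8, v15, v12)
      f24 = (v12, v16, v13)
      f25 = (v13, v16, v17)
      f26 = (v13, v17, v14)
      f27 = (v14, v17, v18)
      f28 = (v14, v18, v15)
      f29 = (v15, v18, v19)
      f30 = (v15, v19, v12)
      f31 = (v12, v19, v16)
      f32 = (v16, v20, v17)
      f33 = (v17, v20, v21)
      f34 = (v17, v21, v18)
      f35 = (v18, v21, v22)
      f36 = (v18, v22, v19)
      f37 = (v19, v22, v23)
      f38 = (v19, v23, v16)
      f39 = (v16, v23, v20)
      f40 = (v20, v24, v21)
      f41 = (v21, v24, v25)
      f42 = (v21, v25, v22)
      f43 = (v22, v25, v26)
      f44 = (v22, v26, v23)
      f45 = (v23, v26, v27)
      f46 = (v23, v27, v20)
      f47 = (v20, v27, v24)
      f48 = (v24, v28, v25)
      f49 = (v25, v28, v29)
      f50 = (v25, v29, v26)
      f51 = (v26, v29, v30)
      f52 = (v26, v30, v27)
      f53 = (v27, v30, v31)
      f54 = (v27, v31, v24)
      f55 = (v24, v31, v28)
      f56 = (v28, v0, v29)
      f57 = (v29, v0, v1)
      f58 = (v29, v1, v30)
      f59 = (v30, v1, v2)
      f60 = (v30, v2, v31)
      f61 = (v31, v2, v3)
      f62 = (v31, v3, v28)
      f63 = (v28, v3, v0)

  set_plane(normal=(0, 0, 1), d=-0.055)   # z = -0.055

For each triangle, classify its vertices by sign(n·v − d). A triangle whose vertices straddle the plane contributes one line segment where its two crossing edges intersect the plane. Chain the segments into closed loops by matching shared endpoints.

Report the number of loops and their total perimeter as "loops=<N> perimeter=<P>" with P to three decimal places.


loops=2 perimeter=27.186

Straddling triangles (32 of 64):
  (v2,v6,v3) [++-] → (1.28481, 1.06281, -0.055)–(1.725, 0, -0.055)  len=1.1504
  (v3,v6,v7) [-+-] → (1.28481, 1.06281, -0.055)–(1.21979, 1.21979, -0.055)  len=0.1699
  (v3,v7,v0) [--+] → (2.64998, 0.15698, -0.055)–(2.715, 0, -0.055)  len=0.1699
  (v0,v7,v4) [+-+] → (2.64998, 0.15698, -0.055)–(1.91981, 1.91981, -0.055)  len=1.9081
  (v6,v10,v7) [++-] → (0.15698, 1.65998, -0.055)–(1.21979, 1.21979, -0.055)  len=1.1504
  (v7,v10,v11) [-+-] → (0.15698, 1.65998, -0.055)–(0, 1.725, -0.055)  len=0.1699
  (v7,v11,v4) [--+] → (1.76283, 1.98483, -0.055)–(1.91981, 1.91981, -0.055)  len=0.1699
  (v4,v11,v8) [+-+] → (1.76283, 1.98483, -0.055)–(0, 2.715, -0.055)  len=1.9081
  (v10,v14,v11) [++-] → (-1.06281, 1.28481, -0.055)–(0, 1.725, -0.055)  len=1.1504
  (v11,v14,v15) [-+-] → (-1.06281, 1.28481, -0.055)–(-1.21979, 1.21979, -0.055)  len=0.1699
  (v11,v15,v8) [--+] → (-0.15698, 2.64998, -0.055)–(0, 2.715, -0.055)  len=0.1699
  (v8,v15,v12) [+-+] → (-0.15698, 2.64998, -0.055)–(-1.91981, 1.91981, -0.055)  len=1.9081
  (v14,v18,v15) [++-] → (-1.65998, 0.15698, -0.055)–(-1.21979, 1.21979, -0.055)  len=1.1504
  (v15,v18,v19) [-+-] → (-1.65998, 0.15698, -0.055)–(-1.725, 0, -0.055)  len=0.1699
  (v15,v19,v12) [--+] → (-1.98483, 1.76283, -0.055)–(-1.91981, 1.91981, -0.055)  len=0.1699
  (v12,v19,v16) [+-+] → (-1.98483, 1.76283, -0.055)–(-2.715, 0, -0.055)  len=1.9081
  (v18,v22,v19) [++-] → (-1.28481, -1.06281, -0.055)–(-1.725, 0, -0.055)  len=1.1504
  (v19,v22,v23) [-+-] → (-1.28481, -1.06281, -0.055)–(-1.21979, -1.21979, -0.055)  len=0.1699
  (v19,v23,v16) [--+] → (-2.64998, -0.15698, -0.055)–(-2.715, 0, -0.055)  len=0.1699
  (v16,v23,v20) [+-+] → (-2.64998, -0.15698, -0.055)–(-1.91981, -1.91981, -0.055)  len=1.9081
  (v22,v26,v23) [++-] → (-0.15698, -1.65998, -0.055)–(-1.21979, -1.21979, -0.055)  len=1.1504
  (v23,v26,v27) [-+-] → (-0.15698, -1.65998, -0.055)–(0, -1.725, -0.055)  len=0.1699
  (v23,v27,v20) [--+] → (-1.76283, -1.98483, -0.055)–(-1.91981, -1.91981, -0.055)  len=0.1699
  (v20,v27,v24) [+-+] → (-1.76283, -1.98483, -0.055)–(0, -2.715, -0.055)  len=1.9081
  (v26,v30,v27) [++-] → (1.06281, -1.28481, -0.055)–(0, -1.725, -0.055)  len=1.1504
  (v27,v30,v31) [-+-] → (1.06281, -1.28481, -0.055)–(1.21979, -1.21979, -0.055)  len=0.1699
  (v27,v31,v24) [--+] → (0.15698, -2.64998, -0.055)–(0, -2.715, -0.055)  len=0.1699
  (v24,v31,v28) [+-+] → (0.15698, -2.64998, -0.055)–(1.91981, -1.91981, -0.055)  len=1.9081
  (v30,v2,v31) [++-] → (1.65998, -0.15698, -0.055)–(1.21979, -1.21979, -0.055)  len=1.1504
  (v31,v2,v3) [-+-] → (1.65998, -0.15698, -0.055)–(1.725, 0, -0.055)  len=0.1699
  (v31,v3,v28) [--+] → (1.98483, -1.76283, -0.055)–(1.91981, -1.91981, -0.055)  len=0.1699
  (v28,v3,v0) [+-+] → (1.98483, -1.76283, -0.055)–(2.715, 0, -0.055)  len=1.9081

Chained into 2 loop(s):
  loop 1: 16 segments, perimeter = 10.5622
  loop 2: 16 segments, perimeter = 16.6238
Total perimeter = 27.186
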